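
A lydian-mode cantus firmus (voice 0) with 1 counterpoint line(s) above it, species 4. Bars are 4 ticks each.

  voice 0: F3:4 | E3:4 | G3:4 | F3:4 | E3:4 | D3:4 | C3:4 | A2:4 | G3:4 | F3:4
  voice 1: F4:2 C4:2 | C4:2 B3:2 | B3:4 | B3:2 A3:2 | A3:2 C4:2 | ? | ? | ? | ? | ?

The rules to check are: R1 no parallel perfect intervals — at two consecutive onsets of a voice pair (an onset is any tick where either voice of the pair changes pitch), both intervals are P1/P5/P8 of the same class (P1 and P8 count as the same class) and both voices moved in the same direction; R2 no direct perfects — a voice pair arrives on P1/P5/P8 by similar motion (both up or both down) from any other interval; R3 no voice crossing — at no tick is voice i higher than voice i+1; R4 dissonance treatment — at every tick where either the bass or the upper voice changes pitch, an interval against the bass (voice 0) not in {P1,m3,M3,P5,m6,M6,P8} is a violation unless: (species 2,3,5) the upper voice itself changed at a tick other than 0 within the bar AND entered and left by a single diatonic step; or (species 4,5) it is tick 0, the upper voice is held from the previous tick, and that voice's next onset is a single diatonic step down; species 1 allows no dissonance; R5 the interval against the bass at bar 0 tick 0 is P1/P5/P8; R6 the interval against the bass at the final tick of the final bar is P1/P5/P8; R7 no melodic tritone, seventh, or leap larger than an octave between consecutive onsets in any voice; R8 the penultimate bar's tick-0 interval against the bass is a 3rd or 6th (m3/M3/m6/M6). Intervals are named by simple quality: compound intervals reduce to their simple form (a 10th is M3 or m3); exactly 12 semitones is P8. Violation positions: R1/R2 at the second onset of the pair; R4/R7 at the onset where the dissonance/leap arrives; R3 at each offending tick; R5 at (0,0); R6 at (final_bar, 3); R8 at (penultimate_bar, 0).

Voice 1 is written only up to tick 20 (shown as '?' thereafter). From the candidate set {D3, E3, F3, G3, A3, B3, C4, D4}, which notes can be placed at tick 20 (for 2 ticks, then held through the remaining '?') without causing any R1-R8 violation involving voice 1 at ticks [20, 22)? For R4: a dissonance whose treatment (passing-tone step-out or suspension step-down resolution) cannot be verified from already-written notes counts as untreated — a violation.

D3: violates R2,R7
E3: violates R4
F3: legal
G3: violates R4
A3: violates R2
B3: legal
C4: violates R4
D4: legal

{B3, D4, F3}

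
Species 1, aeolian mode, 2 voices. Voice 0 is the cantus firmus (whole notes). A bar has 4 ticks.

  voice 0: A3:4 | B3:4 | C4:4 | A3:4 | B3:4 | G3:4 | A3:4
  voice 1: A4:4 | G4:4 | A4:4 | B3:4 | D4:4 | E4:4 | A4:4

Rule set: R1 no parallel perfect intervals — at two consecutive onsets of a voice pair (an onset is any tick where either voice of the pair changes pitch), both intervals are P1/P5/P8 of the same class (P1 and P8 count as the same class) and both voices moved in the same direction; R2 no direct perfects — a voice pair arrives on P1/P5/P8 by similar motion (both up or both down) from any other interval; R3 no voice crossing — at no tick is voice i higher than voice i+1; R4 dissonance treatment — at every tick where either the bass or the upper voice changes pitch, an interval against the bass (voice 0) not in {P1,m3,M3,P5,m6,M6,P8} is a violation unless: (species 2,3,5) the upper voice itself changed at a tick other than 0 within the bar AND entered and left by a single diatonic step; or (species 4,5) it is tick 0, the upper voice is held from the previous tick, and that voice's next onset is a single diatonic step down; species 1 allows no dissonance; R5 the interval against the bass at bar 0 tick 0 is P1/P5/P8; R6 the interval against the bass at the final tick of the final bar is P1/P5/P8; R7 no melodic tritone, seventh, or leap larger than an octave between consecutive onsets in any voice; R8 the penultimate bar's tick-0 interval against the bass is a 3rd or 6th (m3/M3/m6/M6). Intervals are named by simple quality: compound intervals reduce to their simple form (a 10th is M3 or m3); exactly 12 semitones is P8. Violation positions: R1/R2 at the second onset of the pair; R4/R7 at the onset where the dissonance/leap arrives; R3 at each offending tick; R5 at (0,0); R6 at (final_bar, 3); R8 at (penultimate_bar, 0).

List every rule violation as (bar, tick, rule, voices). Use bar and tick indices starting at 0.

bar 0: v0=A3 v1=A4 downbeat P8
bar 1: v0=B3 v1=G4 downbeat m6
bar 2: v0=C4 v1=A4 downbeat M6
bar 3: v0=A3 v1=B3 downbeat M2
bar 4: v0=B3 v1=D4 downbeat m3
bar 5: v0=G3 v1=E4 downbeat M6
bar 6: v0=A3 v1=A4 downbeat P8
  -> R4 @ bar 3 tick 0 v(0, 1): A3/B3 M2 untreated
  -> R7 @ bar 3 tick 0 v(1,): A4->B3 leap 10st
  -> R2 @ bar 6 tick 0 v(0, 1): G3/E4 M6 -> A3/A4 P8 similar

(3, 0, R4, (0, 1))
(3, 0, R7, (1,))
(6, 0, R2, (0, 1))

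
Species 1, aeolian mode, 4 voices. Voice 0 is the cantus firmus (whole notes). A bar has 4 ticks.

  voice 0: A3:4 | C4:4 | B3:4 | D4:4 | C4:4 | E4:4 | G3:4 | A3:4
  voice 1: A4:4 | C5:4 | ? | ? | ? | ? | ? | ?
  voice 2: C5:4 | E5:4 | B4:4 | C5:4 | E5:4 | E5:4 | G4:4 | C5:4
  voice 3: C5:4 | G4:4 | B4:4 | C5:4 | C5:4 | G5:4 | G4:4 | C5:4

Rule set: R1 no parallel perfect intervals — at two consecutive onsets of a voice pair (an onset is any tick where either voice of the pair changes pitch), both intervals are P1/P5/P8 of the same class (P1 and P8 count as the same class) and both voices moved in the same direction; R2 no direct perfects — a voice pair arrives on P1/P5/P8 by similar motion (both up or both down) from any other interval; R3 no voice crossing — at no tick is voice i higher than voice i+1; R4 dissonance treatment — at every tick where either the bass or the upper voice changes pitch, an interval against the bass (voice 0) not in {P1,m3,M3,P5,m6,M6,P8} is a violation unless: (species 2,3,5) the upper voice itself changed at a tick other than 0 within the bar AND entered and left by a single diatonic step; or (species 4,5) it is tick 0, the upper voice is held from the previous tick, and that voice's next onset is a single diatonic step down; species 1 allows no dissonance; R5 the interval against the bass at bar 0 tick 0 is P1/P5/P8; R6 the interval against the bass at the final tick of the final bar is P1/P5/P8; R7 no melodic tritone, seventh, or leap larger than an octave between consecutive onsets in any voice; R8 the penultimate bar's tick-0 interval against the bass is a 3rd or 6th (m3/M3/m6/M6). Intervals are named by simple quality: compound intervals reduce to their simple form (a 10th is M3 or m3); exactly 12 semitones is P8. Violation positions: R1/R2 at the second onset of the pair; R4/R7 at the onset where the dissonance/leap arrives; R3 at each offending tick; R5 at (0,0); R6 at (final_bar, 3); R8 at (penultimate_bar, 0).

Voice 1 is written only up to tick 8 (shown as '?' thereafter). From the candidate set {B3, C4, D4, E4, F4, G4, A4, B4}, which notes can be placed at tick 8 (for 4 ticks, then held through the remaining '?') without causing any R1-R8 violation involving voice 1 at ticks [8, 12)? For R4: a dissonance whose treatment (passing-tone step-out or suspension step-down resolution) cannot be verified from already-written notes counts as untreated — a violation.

{G4}

B3: violates R1,R2,R7
C4: violates R4
D4: violates R7
E4: violates R2,R4
F4: violates R4
G4: legal
A4: violates R4
B4: violates R1,R2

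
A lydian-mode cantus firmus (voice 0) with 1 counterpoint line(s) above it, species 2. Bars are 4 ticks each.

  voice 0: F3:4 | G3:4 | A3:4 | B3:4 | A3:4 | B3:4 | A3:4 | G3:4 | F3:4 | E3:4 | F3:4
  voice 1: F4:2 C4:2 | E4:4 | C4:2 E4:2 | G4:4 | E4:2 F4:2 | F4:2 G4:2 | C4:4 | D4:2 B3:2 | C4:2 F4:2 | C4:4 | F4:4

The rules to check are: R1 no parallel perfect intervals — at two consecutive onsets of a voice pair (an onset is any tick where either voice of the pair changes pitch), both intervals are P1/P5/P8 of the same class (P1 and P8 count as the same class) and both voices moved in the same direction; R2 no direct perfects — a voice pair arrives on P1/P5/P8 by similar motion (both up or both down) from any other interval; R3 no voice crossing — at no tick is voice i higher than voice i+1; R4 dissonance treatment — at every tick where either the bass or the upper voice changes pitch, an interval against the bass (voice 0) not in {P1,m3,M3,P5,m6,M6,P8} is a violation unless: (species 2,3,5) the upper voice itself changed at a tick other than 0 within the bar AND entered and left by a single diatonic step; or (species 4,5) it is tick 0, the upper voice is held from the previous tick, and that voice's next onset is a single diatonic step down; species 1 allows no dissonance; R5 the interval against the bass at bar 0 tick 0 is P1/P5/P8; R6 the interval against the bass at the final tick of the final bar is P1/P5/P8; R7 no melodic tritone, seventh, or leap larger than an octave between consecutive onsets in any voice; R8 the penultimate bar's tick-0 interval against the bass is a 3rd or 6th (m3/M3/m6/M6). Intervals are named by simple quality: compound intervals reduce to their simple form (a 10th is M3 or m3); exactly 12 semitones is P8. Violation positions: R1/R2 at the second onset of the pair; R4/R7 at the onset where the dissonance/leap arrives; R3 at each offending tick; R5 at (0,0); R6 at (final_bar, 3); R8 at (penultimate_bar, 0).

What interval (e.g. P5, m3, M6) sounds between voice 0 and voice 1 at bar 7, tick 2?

M3

voice 0=G3 voice 1=B3 -> M3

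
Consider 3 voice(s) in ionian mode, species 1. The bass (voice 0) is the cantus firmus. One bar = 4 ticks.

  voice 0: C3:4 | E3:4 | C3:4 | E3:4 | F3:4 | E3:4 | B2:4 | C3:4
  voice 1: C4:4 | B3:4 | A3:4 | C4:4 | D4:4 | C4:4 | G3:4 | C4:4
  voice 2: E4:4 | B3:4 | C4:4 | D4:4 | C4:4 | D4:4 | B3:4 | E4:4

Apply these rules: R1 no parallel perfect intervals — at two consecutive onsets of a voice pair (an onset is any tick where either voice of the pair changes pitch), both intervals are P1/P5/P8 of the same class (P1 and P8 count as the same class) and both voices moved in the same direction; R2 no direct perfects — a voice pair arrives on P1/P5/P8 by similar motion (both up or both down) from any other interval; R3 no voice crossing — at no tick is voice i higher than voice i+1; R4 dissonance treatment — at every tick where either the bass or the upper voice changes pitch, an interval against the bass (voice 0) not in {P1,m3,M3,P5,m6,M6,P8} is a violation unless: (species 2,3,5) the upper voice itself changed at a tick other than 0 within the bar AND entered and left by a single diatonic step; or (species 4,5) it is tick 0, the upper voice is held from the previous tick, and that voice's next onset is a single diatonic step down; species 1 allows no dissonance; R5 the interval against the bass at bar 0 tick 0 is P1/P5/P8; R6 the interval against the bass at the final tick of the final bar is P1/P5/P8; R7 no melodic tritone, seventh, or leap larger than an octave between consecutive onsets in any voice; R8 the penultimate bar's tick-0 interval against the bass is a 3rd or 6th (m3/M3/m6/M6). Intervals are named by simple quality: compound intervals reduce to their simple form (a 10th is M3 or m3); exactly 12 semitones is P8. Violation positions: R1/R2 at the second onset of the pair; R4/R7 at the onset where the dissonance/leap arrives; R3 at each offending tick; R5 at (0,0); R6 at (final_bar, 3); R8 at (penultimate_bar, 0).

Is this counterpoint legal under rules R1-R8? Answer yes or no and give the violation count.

bar 0: v0=C3 v1=C4 v2=E4 (M3)
bar 1: v0=E3 v1=B3 v2=B3 (P5)
bar 2: v0=C3 v1=A3 v2=C4 (P8)
bar 3: v0=E3 v1=C4 v2=D4 (m7)
bar 4: v0=F3 v1=D4 v2=C4 (P5)
bar 5: v0=E3 v1=C4 v2=D4 (m7)
bar 6: v0=B2 v1=G3 v2=B3 (P8)
bar 7: v0=C3 v1=C4 v2=E4 (M3)
  R5 @ bar0.0: opens on M3
  R2 @ bar1.0: C4/E4 M3 -> B3/B3 P1 similar
  R4 @ bar3.0: E3/D4 m7 untreated
  R3 @ bar4.0: D4 above C4
  R3 @ bar4.1: D4 above C4
  R3 @ bar4.2: D4 above C4
  R3 @ bar4.3: D4 above C4
  R4 @ bar5.0: E3/D4 m7 untreated
  R2 @ bar6.0: E3/D4 m7 -> B2/B3 P8 similar
  R8 @ bar6.0: penult P8 not 3rd/6th
  R2 @ bar7.0: B2/G3 m6 -> C3/C4 P8 similar
  R6 @ bar7.3: closes on M3

No (12 violations)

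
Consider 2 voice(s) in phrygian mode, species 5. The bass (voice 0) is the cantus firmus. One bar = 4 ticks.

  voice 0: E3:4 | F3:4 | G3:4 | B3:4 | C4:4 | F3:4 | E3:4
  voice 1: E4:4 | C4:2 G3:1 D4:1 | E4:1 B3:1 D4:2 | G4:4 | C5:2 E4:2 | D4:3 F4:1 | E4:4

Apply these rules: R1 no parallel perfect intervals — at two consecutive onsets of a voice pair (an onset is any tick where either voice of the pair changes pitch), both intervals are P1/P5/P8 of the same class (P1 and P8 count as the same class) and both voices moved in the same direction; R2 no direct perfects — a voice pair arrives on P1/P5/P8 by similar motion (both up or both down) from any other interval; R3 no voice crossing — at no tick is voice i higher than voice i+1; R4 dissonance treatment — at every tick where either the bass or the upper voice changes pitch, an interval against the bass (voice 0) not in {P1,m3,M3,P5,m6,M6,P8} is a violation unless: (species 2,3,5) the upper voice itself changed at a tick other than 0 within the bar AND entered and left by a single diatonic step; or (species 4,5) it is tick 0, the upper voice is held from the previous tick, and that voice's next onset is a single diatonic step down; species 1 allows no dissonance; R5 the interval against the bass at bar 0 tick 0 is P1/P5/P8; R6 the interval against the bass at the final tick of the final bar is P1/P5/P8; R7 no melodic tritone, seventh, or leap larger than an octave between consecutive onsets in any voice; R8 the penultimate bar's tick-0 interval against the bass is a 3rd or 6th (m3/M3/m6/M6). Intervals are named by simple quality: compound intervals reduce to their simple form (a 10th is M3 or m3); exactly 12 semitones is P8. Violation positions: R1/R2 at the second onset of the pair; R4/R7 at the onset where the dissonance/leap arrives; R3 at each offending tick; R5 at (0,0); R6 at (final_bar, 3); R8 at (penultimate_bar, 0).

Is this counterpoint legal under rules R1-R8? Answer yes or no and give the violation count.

No (3 violations)

bar 0: v0=E3 v1=E4 (P8)
bar 1: v0=F3 v1=C4 (P5)
bar 2: v0=G3 v1=E4 (M6)
bar 3: v0=B3 v1=G4 (m6)
bar 4: v0=C4 v1=C5 (P8)
bar 5: v0=F3 v1=D4 (M6)
bar 6: v0=E3 v1=E4 (P8)
  R4 @ bar1.2: F3/G3 M2 untreated
  R2 @ bar4.0: B3/G4 m6 -> C4/C5 P8 similar
  R1 @ bar6.0: F3/F4 P8 -> E3/E4 P8 similar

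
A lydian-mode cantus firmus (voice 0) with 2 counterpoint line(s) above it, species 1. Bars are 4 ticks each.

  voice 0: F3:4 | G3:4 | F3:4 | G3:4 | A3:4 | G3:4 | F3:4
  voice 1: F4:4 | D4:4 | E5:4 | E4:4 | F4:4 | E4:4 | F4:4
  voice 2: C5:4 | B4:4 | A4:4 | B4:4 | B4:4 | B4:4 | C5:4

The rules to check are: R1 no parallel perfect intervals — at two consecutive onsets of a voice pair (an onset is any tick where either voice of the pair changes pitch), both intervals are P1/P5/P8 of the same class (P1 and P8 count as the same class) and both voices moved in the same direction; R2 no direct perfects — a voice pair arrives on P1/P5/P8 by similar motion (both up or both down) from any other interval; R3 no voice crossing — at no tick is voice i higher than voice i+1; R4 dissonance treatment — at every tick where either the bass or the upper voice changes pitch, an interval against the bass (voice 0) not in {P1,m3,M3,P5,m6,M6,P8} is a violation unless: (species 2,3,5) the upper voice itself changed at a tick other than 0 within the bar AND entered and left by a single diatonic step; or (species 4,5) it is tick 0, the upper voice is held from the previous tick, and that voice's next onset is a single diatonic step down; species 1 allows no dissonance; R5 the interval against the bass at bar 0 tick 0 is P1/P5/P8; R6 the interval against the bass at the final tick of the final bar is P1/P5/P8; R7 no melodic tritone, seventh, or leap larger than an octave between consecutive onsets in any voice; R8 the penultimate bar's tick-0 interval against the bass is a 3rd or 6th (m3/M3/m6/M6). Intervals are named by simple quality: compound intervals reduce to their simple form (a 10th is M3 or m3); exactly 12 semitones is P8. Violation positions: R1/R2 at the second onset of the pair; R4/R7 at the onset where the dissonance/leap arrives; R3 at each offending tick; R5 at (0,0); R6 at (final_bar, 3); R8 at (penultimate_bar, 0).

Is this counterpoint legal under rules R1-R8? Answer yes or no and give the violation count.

bar 0: v0=F3 v1=F4 v2=C5 (P5)
bar 1: v0=G3 v1=D4 v2=B4 (M3)
bar 2: v0=F3 v1=E5 v2=A4 (M3)
bar 3: v0=G3 v1=E4 v2=B4 (M3)
bar 4: v0=A3 v1=F4 v2=B4 (M2)
bar 5: v0=G3 v1=E4 v2=B4 (M3)
bar 6: v0=F3 v1=F4 v2=C5 (P5)
  R3 @ bar2.0: E5 above A4
  R4 @ bar2.0: F3/E5 M7 untreated
  R7 @ bar2.0: D4->E5 leap 14st
  R3 @ bar2.1: E5 above A4
  R3 @ bar2.2: E5 above A4
  R3 @ bar2.3: E5 above A4
  R4 @ bar4.0: A3/B4 M2 untreated
  R1 @ bar6.0: E4/B4 P5 -> F4/C5 P5 similar

No (8 violations)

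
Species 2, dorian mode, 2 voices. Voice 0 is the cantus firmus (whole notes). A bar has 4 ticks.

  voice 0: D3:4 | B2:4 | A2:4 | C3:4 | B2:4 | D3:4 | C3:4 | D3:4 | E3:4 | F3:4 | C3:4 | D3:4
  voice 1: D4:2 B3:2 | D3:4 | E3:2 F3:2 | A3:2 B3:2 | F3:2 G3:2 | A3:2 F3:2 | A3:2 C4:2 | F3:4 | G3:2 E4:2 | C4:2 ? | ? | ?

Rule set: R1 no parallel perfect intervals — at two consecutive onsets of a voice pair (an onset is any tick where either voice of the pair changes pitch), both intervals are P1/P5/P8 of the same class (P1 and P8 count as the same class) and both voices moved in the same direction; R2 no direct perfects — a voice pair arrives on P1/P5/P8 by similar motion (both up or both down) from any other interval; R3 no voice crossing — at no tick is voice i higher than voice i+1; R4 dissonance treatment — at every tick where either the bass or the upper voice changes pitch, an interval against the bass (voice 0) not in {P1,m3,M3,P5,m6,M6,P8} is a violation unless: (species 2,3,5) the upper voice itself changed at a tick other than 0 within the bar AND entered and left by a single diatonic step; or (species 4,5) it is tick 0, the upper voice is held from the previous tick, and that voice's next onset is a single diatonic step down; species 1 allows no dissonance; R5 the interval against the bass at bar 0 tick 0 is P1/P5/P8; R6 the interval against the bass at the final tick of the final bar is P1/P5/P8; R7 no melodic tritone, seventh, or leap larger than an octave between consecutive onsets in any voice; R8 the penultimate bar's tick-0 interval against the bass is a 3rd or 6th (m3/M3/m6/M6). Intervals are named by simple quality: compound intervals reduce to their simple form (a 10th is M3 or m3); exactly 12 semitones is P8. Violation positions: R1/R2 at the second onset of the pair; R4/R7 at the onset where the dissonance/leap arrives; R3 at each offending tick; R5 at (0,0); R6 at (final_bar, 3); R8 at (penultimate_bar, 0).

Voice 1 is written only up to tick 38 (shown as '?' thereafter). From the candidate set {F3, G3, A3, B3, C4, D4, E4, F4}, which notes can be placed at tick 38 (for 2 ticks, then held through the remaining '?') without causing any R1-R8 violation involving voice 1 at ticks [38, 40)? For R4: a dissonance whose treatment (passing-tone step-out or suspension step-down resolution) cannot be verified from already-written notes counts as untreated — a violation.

F3: legal
G3: violates R4
A3: legal
B3: violates R4
C4: legal
D4: legal
E4: violates R4
F4: legal

{A3, C4, D4, F3, F4}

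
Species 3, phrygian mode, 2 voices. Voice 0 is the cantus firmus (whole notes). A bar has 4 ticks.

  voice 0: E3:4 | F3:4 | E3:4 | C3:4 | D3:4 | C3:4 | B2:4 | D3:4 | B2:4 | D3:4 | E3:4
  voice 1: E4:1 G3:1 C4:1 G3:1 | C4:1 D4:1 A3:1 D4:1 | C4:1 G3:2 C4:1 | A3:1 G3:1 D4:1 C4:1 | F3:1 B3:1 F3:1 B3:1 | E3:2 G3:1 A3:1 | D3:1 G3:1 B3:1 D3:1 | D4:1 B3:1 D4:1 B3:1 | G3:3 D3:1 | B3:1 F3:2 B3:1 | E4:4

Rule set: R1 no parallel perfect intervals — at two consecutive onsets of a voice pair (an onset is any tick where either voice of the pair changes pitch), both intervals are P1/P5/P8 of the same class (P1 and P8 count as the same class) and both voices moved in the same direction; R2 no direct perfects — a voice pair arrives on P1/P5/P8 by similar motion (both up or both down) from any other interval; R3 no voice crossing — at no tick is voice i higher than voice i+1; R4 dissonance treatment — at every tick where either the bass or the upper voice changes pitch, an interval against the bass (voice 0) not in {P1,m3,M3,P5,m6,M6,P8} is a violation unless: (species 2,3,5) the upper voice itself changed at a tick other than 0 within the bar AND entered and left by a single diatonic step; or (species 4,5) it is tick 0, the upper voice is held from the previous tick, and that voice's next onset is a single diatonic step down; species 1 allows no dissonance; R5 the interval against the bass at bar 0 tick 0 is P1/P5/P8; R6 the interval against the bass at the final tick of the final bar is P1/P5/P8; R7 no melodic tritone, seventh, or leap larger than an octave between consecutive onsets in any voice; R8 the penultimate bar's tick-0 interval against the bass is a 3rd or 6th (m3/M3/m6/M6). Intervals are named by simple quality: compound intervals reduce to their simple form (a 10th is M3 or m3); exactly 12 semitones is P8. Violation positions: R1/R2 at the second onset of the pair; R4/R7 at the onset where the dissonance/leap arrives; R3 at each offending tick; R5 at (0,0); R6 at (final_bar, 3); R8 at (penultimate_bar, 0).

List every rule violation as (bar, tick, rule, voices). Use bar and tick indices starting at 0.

bar 0: v0=E3 v1=E4 downbeat P8
bar 1: v0=F3 v1=C4 downbeat P5
bar 2: v0=E3 v1=C4 downbeat m6
bar 3: v0=C3 v1=A3 downbeat M6
bar 4: v0=D3 v1=F3 downbeat m3
bar 5: v0=C3 v1=E3 downbeat M3
bar 6: v0=B2 v1=D3 downbeat m3
bar 7: v0=D3 v1=D4 downbeat P8
bar 8: v0=B2 v1=G3 downbeat m6
bar 9: v0=D3 v1=B3 downbeat M6
bar 10: v0=E3 v1=E4 downbeat P8
  -> R2 @ bar 1 tick 0 v(0, 1): E3/G3 m3 -> F3/C4 P5 similar
  -> R4 @ bar 3 tick 2 v(0, 1): C3/D4 M2 untreated
  -> R7 @ bar 4 tick 1 v(1,): F3->B3 leap 6st
  -> R7 @ bar 4 tick 2 v(1,): B3->F3 leap 6st
  -> R7 @ bar 4 tick 3 v(1,): F3->B3 leap 6st
  -> R2 @ bar 7 tick 0 v(0, 1): B2/D3 m3 -> D3/D4 P8 similar
  -> R7 @ bar 9 tick 1 v(1,): B3->F3 leap 6st
  -> R7 @ bar 9 tick 3 v(1,): F3->B3 leap 6st
  -> R2 @ bar 10 tick 0 v(0, 1): D3/B3 M6 -> E3/E4 P8 similar

(1, 0, R2, (0, 1))
(3, 2, R4, (0, 1))
(4, 1, R7, (1,))
(4, 2, R7, (1,))
(4, 3, R7, (1,))
(7, 0, R2, (0, 1))
(9, 1, R7, (1,))
(9, 3, R7, (1,))
(10, 0, R2, (0, 1))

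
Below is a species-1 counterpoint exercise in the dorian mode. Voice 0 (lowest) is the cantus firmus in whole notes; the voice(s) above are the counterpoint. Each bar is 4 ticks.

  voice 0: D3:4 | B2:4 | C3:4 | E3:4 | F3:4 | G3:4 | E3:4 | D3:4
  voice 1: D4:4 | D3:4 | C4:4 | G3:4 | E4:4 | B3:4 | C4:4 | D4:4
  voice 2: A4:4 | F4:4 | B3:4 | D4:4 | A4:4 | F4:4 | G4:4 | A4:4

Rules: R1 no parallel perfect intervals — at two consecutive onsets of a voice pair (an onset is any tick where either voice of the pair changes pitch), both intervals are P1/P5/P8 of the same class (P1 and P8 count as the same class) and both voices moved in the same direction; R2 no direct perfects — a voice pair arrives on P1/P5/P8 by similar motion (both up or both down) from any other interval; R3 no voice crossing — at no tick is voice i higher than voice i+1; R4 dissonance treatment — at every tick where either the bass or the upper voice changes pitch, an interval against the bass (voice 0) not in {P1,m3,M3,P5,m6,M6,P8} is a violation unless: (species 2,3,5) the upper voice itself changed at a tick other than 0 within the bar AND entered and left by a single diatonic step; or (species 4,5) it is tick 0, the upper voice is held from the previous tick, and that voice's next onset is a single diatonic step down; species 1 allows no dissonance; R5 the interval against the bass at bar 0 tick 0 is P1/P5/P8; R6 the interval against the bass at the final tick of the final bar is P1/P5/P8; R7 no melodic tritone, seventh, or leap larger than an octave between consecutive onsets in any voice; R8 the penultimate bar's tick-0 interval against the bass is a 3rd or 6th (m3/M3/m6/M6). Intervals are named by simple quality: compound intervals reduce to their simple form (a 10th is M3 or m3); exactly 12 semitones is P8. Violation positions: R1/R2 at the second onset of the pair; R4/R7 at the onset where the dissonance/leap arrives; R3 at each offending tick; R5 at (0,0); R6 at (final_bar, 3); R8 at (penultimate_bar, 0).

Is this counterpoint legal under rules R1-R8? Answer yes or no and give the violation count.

bar 0: v0=D3 v1=D4 v2=A4 (P5)
bar 1: v0=B2 v1=D3 v2=F4 (TT)
bar 2: v0=C3 v1=C4 v2=B3 (M7)
bar 3: v0=E3 v1=G3 v2=D4 (m7)
bar 4: v0=F3 v1=E4 v2=A4 (M3)
bar 5: v0=G3 v1=B3 v2=F4 (m7)
bar 6: v0=E3 v1=C4 v2=G4 (m3)
bar 7: v0=D3 v1=D4 v2=A4 (P5)
  R4 @ bar1.0: B2/F4 TT untreated
  R2 @ bar2.0: B2/D3 m3 -> C3/C4 P8 similar
  R3 @ bar2.0: C4 above B3
  R4 @ bar2.0: C3/B3 M7 untreated
  R7 @ bar2.0: D3->C4 leap 10st
  R7 @ bar2.0: F4->B3 leap 6st
  R3 @ bar2.1: C4 above B3
  R3 @ bar2.2: C4 above B3
  R3 @ bar2.3: C4 above B3
  R4 @ bar3.0: E3/D4 m7 untreated
  R4 @ bar4.0: F3/E4 M7 untreated
  R4 @ bar5.0: G3/F4 m7 untreated
  R2 @ bar6.0: B3/F4 TT -> C4/G4 P5 similar
  R1 @ bar7.0: C4/G4 P5 -> D4/A4 P5 similar

No (14 violations)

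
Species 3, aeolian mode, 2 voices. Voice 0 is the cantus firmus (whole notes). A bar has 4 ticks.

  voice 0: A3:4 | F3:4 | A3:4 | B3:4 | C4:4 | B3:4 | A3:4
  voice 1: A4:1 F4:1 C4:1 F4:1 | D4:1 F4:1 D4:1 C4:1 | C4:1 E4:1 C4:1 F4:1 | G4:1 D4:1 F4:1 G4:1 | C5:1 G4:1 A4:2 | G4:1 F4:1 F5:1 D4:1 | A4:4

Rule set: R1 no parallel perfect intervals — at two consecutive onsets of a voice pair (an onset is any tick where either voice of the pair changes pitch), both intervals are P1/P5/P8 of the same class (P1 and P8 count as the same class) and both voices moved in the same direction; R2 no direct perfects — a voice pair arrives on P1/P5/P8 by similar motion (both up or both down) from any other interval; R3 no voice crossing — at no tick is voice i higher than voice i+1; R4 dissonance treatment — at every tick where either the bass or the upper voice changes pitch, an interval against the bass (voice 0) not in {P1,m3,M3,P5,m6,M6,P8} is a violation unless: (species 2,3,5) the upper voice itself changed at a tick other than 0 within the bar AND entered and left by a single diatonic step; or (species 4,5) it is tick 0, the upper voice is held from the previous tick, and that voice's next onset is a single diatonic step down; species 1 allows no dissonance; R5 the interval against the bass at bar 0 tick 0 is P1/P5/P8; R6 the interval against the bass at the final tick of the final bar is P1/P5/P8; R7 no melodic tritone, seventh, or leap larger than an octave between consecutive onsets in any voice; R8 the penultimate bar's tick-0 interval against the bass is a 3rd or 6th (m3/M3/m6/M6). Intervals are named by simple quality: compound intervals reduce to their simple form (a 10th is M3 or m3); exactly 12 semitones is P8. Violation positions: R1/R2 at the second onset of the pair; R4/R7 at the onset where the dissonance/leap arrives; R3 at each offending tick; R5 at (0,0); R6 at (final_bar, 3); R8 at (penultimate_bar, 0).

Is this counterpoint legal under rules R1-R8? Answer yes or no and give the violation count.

No (5 violations)

bar 0: v0=A3 v1=A4 (P8)
bar 1: v0=F3 v1=D4 (M6)
bar 2: v0=A3 v1=C4 (m3)
bar 3: v0=B3 v1=G4 (m6)
bar 4: v0=C4 v1=C5 (P8)
bar 5: v0=B3 v1=G4 (m6)
bar 6: v0=A3 v1=A4 (P8)
  R4 @ bar3.2: B3/F4 TT untreated
  R2 @ bar4.0: B3/G4 m6 -> C4/C5 P8 similar
  R4 @ bar5.1: B3/F4 TT untreated
  R4 @ bar5.2: B3/F5 TT untreated
  R7 @ bar5.3: F5->D4 leap 15st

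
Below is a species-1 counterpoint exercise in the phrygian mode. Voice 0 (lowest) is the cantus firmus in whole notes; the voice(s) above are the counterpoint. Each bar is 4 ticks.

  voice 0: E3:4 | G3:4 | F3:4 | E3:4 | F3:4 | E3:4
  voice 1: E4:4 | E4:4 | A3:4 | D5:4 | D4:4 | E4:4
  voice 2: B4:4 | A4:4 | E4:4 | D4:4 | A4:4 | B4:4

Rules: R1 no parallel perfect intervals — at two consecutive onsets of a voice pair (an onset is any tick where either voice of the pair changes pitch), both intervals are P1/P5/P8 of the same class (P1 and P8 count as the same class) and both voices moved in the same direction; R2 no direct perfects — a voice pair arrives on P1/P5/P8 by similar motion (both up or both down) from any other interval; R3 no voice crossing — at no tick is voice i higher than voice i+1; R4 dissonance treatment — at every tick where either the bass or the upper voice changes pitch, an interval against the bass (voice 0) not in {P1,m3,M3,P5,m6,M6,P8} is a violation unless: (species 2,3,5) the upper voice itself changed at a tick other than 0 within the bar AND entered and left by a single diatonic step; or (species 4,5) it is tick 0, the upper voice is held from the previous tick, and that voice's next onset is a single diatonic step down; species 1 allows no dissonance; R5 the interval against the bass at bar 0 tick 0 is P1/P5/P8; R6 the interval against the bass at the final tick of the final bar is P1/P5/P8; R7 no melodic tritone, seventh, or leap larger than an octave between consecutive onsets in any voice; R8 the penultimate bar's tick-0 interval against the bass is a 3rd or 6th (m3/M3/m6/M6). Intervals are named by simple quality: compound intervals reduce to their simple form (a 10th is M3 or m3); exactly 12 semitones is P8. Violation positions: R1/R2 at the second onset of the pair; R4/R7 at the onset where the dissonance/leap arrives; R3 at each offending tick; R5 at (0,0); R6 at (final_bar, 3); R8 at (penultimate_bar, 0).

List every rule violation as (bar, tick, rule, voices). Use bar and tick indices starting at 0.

bar 0: v0=E3 v1=E4 v2=B4 downbeat P5
bar 1: v0=G3 v1=E4 v2=A4 downbeat M2
bar 2: v0=F3 v1=A3 v2=E4 downbeat M7
bar 3: v0=E3 v1=D5 v2=D4 downbeat m7
bar 4: v0=F3 v1=D4 v2=A4 downbeat M3
bar 5: v0=E3 v1=E4 v2=B4 downbeat P5
  -> R4 @ bar 1 tick 0 v(0, 2): G3/A4 M2 untreated
  -> R2 @ bar 2 tick 0 v(1, 2): E4/A4 P4 -> A3/E4 P5 similar
  -> R4 @ bar 2 tick 0 v(0, 2): F3/E4 M7 untreated
  -> R3 @ bar 3 tick 0 v(1, 2): D5 above D4
  -> R4 @ bar 3 tick 0 v(0, 1): E3/D5 m7 untreated
  -> R4 @ bar 3 tick 0 v(0, 2): E3/D4 m7 untreated
  -> R7 @ bar 3 tick 0 v(1,): A3->D5 leap 17st
  -> R3 @ bar 3 tick 1 v(1, 2): D5 above D4
  -> R3 @ bar 3 tick 2 v(1, 2): D5 above D4
  -> R3 @ bar 3 tick 3 v(1, 2): D5 above D4
  -> R1 @ bar 5 tick 0 v(1, 2): D4/A4 P5 -> E4/B4 P5 similar

(1, 0, R4, (0, 2))
(2, 0, R2, (1, 2))
(2, 0, R4, (0, 2))
(3, 0, R3, (1, 2))
(3, 0, R4, (0, 1))
(3, 0, R4, (0, 2))
(3, 0, R7, (1,))
(3, 1, R3, (1, 2))
(3, 2, R3, (1, 2))
(3, 3, R3, (1, 2))
(5, 0, R1, (1, 2))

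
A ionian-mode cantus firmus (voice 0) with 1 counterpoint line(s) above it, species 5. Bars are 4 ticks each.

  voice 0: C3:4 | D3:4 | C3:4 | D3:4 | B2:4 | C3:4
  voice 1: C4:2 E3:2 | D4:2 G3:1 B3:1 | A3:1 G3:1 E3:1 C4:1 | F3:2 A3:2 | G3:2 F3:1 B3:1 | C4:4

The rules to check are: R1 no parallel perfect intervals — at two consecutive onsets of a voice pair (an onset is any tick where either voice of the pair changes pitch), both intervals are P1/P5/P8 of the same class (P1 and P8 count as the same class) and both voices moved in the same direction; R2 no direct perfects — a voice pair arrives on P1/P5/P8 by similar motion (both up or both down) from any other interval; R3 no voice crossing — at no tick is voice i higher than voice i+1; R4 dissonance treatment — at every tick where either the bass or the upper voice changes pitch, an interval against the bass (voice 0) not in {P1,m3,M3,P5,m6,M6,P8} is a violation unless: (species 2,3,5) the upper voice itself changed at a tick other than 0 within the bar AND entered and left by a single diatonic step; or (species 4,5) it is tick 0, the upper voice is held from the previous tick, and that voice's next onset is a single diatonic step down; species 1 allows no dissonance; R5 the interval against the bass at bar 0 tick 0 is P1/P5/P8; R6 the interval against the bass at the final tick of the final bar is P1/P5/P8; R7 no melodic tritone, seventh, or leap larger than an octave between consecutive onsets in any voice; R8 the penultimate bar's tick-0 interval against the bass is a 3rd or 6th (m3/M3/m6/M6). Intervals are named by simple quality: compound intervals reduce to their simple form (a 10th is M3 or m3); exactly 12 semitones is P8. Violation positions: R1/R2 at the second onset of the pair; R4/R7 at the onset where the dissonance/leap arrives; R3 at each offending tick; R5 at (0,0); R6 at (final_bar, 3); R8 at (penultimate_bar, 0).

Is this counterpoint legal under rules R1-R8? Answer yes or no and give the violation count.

No (6 violations)

bar 0: v0=C3 v1=C4 (P8)
bar 1: v0=D3 v1=D4 (P8)
bar 2: v0=C3 v1=A3 (M6)
bar 3: v0=D3 v1=F3 (m3)
bar 4: v0=B2 v1=G3 (m6)
bar 5: v0=C3 v1=C4 (P8)
  R2 @ bar1.0: C3/E3 M3 -> D3/D4 P8 similar
  R7 @ bar1.0: E3->D4 leap 10st
  R4 @ bar1.2: D3/G3 P4 untreated
  R4 @ bar4.2: B2/F3 TT untreated
  R7 @ bar4.3: F3->B3 leap 6st
  R1 @ bar5.0: B2/B3 P8 -> C3/C4 P8 similar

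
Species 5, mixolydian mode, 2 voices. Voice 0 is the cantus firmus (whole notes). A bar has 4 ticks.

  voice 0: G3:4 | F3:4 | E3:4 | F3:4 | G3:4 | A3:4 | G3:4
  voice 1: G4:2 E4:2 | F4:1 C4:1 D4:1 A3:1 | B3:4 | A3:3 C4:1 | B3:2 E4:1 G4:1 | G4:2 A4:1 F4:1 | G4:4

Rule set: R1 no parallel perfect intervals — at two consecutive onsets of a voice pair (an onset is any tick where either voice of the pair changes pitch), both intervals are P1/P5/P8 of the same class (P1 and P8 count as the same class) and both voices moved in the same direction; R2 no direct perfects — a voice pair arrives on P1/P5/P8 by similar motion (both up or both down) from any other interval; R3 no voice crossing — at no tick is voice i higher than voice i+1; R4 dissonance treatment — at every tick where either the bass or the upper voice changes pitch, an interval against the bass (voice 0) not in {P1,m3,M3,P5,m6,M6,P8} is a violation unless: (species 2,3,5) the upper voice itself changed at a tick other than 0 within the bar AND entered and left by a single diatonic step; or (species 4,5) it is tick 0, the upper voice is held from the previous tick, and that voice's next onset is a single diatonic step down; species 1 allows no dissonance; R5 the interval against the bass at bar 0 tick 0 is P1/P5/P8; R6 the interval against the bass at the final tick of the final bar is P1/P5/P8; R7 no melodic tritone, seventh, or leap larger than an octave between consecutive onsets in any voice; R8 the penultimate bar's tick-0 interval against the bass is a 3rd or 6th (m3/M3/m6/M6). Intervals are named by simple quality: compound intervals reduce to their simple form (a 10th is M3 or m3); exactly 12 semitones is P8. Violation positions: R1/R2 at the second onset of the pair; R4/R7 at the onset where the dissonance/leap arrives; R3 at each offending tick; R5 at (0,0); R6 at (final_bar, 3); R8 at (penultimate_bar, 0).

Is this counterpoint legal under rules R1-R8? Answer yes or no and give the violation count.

No (2 violations)

bar 0: v0=G3 v1=G4 (P8)
bar 1: v0=F3 v1=F4 (P8)
bar 2: v0=E3 v1=B3 (P5)
bar 3: v0=F3 v1=A3 (M3)
bar 4: v0=G3 v1=B3 (M3)
bar 5: v0=A3 v1=G4 (m7)
bar 6: v0=G3 v1=G4 (P8)
  R4 @ bar5.0: A3/G4 m7 untreated
  R8 @ bar5.0: penult m7 not 3rd/6th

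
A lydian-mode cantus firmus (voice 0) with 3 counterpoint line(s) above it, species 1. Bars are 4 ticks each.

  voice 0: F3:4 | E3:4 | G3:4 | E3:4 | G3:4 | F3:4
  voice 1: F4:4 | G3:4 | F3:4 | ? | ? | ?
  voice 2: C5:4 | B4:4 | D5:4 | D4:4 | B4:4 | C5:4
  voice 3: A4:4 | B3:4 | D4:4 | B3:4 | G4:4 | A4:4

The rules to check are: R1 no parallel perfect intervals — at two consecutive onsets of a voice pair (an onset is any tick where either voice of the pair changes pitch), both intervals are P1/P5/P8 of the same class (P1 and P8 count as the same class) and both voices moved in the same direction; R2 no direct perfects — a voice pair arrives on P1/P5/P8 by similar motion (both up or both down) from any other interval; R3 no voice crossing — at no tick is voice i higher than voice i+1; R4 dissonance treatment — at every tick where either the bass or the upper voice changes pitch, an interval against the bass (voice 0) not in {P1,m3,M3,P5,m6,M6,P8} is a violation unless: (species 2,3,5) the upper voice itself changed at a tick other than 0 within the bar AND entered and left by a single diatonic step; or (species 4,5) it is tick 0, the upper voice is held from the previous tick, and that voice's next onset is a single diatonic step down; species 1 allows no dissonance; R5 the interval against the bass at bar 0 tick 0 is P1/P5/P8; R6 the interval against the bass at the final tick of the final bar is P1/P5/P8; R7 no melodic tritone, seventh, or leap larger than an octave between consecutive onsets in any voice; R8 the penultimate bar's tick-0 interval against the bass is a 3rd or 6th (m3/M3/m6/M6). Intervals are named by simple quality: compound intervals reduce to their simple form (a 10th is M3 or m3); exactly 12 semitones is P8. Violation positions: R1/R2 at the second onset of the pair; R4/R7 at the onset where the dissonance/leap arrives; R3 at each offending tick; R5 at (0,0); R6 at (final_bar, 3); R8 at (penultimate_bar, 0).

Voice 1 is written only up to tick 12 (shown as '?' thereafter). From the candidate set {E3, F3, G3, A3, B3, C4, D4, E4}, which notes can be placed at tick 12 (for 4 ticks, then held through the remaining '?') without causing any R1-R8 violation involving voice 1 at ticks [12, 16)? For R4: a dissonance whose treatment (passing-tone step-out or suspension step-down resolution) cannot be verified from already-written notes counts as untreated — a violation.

{C4, G3}

E3: violates R2
F3: violates R4
G3: legal
A3: violates R4
B3: violates R7
C4: legal
D4: violates R4
E4: violates R3,R7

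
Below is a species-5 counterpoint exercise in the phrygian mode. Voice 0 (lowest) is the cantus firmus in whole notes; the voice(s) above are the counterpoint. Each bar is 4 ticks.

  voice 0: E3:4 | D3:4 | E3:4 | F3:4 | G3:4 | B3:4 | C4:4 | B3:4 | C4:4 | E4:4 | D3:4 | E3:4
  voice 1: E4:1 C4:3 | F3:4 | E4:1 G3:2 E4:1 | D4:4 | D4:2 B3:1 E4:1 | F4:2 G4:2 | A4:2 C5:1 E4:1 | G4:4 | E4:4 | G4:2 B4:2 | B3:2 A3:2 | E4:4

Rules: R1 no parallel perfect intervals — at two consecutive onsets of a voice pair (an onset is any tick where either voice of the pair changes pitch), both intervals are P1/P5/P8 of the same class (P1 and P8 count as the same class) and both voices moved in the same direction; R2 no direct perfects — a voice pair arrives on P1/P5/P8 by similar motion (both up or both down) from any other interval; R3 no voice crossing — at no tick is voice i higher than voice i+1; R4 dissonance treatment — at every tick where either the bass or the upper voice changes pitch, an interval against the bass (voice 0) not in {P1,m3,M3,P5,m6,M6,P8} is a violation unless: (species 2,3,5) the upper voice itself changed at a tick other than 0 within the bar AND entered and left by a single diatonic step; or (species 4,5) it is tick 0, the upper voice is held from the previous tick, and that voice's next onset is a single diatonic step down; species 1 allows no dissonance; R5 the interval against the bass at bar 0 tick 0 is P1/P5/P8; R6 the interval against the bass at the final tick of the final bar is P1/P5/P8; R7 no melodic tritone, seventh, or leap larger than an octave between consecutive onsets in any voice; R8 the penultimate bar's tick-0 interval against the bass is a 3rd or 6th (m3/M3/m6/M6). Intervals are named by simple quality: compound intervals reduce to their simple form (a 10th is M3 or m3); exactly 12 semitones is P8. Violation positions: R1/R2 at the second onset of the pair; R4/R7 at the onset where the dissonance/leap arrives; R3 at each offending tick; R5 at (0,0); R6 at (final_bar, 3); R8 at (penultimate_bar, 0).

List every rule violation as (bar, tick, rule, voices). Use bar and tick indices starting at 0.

bar 0: v0=E3 v1=E4 downbeat P8
bar 1: v0=D3 v1=F3 downbeat m3
bar 2: v0=E3 v1=E4 downbeat P8
bar 3: v0=F3 v1=D4 downbeat M6
bar 4: v0=G3 v1=D4 downbeat P5
bar 5: v0=B3 v1=F4 downbeat TT
bar 6: v0=C4 v1=A4 downbeat M6
bar 7: v0=B3 v1=G4 downbeat m6
bar 8: v0=C4 v1=E4 downbeat M3
bar 9: v0=E4 v1=G4 downbeat m3
bar 10: v0=D3 v1=B3 downbeat M6
bar 11: v0=E3 v1=E4 downbeat P8
  -> R2 @ bar 2 tick 0 v(0, 1): D3/F3 m3 -> E3/E4 P8 similar
  -> R7 @ bar 2 tick 0 v(1,): F3->E4 leap 11st
  -> R4 @ bar 5 tick 0 v(0, 1): B3/F4 TT untreated
  -> R7 @ bar 10 tick 0 v(0,): E4->D3 leap 14st
  -> R2 @ bar 11 tick 0 v(0, 1): D3/A3 P5 -> E3/E4 P8 similar

(2, 0, R2, (0, 1))
(2, 0, R7, (1,))
(5, 0, R4, (0, 1))
(10, 0, R7, (0,))
(11, 0, R2, (0, 1))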